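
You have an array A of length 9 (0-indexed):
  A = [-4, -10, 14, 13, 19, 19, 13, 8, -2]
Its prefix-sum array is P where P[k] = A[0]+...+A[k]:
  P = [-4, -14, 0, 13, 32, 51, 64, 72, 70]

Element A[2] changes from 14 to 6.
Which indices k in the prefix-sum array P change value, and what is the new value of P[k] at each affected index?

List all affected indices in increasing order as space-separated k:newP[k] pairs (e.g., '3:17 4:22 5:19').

P[k] = A[0] + ... + A[k]
P[k] includes A[2] iff k >= 2
Affected indices: 2, 3, ..., 8; delta = -8
  P[2]: 0 + -8 = -8
  P[3]: 13 + -8 = 5
  P[4]: 32 + -8 = 24
  P[5]: 51 + -8 = 43
  P[6]: 64 + -8 = 56
  P[7]: 72 + -8 = 64
  P[8]: 70 + -8 = 62

Answer: 2:-8 3:5 4:24 5:43 6:56 7:64 8:62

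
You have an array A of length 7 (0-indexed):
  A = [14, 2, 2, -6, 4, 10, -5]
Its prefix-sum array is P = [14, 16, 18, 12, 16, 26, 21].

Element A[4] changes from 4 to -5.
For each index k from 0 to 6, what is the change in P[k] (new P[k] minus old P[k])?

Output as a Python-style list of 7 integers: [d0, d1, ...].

Element change: A[4] 4 -> -5, delta = -9
For k < 4: P[k] unchanged, delta_P[k] = 0
For k >= 4: P[k] shifts by exactly -9
Delta array: [0, 0, 0, 0, -9, -9, -9]

Answer: [0, 0, 0, 0, -9, -9, -9]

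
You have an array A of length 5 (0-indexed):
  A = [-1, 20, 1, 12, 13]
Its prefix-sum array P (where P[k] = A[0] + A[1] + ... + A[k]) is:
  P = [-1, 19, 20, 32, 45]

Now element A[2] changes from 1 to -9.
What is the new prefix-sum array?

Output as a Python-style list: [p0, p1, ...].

Answer: [-1, 19, 10, 22, 35]

Derivation:
Change: A[2] 1 -> -9, delta = -10
P[k] for k < 2: unchanged (A[2] not included)
P[k] for k >= 2: shift by delta = -10
  P[0] = -1 + 0 = -1
  P[1] = 19 + 0 = 19
  P[2] = 20 + -10 = 10
  P[3] = 32 + -10 = 22
  P[4] = 45 + -10 = 35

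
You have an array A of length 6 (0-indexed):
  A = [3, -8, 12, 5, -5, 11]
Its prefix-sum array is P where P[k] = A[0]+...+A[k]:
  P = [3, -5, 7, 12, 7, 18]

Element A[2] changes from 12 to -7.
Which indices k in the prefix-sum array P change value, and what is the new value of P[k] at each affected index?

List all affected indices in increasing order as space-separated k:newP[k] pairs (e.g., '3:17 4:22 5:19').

P[k] = A[0] + ... + A[k]
P[k] includes A[2] iff k >= 2
Affected indices: 2, 3, ..., 5; delta = -19
  P[2]: 7 + -19 = -12
  P[3]: 12 + -19 = -7
  P[4]: 7 + -19 = -12
  P[5]: 18 + -19 = -1

Answer: 2:-12 3:-7 4:-12 5:-1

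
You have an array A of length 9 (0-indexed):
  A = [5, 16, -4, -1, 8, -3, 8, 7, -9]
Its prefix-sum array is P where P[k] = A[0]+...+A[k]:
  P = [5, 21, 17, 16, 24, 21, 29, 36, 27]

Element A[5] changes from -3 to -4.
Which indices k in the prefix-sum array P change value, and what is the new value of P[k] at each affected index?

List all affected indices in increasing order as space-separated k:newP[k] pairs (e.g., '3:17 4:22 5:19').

P[k] = A[0] + ... + A[k]
P[k] includes A[5] iff k >= 5
Affected indices: 5, 6, ..., 8; delta = -1
  P[5]: 21 + -1 = 20
  P[6]: 29 + -1 = 28
  P[7]: 36 + -1 = 35
  P[8]: 27 + -1 = 26

Answer: 5:20 6:28 7:35 8:26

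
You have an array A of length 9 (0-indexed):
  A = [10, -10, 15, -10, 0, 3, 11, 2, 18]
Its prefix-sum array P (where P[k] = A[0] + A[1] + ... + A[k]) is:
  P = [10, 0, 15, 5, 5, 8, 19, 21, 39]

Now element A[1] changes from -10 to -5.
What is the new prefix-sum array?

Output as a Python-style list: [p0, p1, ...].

Change: A[1] -10 -> -5, delta = 5
P[k] for k < 1: unchanged (A[1] not included)
P[k] for k >= 1: shift by delta = 5
  P[0] = 10 + 0 = 10
  P[1] = 0 + 5 = 5
  P[2] = 15 + 5 = 20
  P[3] = 5 + 5 = 10
  P[4] = 5 + 5 = 10
  P[5] = 8 + 5 = 13
  P[6] = 19 + 5 = 24
  P[7] = 21 + 5 = 26
  P[8] = 39 + 5 = 44

Answer: [10, 5, 20, 10, 10, 13, 24, 26, 44]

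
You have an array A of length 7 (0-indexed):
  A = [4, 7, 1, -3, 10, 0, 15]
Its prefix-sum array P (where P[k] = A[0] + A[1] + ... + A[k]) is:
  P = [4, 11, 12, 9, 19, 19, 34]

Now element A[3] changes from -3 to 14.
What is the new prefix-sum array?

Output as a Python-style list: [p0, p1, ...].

Answer: [4, 11, 12, 26, 36, 36, 51]

Derivation:
Change: A[3] -3 -> 14, delta = 17
P[k] for k < 3: unchanged (A[3] not included)
P[k] for k >= 3: shift by delta = 17
  P[0] = 4 + 0 = 4
  P[1] = 11 + 0 = 11
  P[2] = 12 + 0 = 12
  P[3] = 9 + 17 = 26
  P[4] = 19 + 17 = 36
  P[5] = 19 + 17 = 36
  P[6] = 34 + 17 = 51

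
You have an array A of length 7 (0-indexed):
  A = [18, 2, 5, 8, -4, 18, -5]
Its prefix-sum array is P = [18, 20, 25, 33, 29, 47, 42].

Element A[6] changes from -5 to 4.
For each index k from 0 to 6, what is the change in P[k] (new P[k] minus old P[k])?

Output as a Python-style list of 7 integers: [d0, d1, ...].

Element change: A[6] -5 -> 4, delta = 9
For k < 6: P[k] unchanged, delta_P[k] = 0
For k >= 6: P[k] shifts by exactly 9
Delta array: [0, 0, 0, 0, 0, 0, 9]

Answer: [0, 0, 0, 0, 0, 0, 9]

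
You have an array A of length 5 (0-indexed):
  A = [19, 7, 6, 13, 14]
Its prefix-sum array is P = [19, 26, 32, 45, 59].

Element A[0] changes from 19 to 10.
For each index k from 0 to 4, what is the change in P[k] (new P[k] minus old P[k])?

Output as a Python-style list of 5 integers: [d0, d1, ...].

Answer: [-9, -9, -9, -9, -9]

Derivation:
Element change: A[0] 19 -> 10, delta = -9
For k < 0: P[k] unchanged, delta_P[k] = 0
For k >= 0: P[k] shifts by exactly -9
Delta array: [-9, -9, -9, -9, -9]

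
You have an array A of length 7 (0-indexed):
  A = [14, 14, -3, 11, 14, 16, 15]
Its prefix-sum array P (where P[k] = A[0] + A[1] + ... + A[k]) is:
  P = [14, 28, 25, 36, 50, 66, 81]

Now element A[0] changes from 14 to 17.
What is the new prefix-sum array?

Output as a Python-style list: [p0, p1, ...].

Answer: [17, 31, 28, 39, 53, 69, 84]

Derivation:
Change: A[0] 14 -> 17, delta = 3
P[k] for k < 0: unchanged (A[0] not included)
P[k] for k >= 0: shift by delta = 3
  P[0] = 14 + 3 = 17
  P[1] = 28 + 3 = 31
  P[2] = 25 + 3 = 28
  P[3] = 36 + 3 = 39
  P[4] = 50 + 3 = 53
  P[5] = 66 + 3 = 69
  P[6] = 81 + 3 = 84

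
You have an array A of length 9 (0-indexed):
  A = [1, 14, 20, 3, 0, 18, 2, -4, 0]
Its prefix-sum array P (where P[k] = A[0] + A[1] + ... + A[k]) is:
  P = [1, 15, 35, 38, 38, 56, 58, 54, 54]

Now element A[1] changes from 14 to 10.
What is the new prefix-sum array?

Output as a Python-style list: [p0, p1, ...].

Change: A[1] 14 -> 10, delta = -4
P[k] for k < 1: unchanged (A[1] not included)
P[k] for k >= 1: shift by delta = -4
  P[0] = 1 + 0 = 1
  P[1] = 15 + -4 = 11
  P[2] = 35 + -4 = 31
  P[3] = 38 + -4 = 34
  P[4] = 38 + -4 = 34
  P[5] = 56 + -4 = 52
  P[6] = 58 + -4 = 54
  P[7] = 54 + -4 = 50
  P[8] = 54 + -4 = 50

Answer: [1, 11, 31, 34, 34, 52, 54, 50, 50]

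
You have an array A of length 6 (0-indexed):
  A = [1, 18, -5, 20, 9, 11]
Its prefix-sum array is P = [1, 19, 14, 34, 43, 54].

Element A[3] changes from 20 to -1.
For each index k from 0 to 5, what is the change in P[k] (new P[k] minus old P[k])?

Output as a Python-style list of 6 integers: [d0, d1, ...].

Element change: A[3] 20 -> -1, delta = -21
For k < 3: P[k] unchanged, delta_P[k] = 0
For k >= 3: P[k] shifts by exactly -21
Delta array: [0, 0, 0, -21, -21, -21]

Answer: [0, 0, 0, -21, -21, -21]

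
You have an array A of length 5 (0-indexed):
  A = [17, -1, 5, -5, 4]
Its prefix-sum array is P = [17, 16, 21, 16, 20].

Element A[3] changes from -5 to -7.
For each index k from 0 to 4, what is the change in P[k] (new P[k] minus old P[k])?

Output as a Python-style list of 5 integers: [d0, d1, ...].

Answer: [0, 0, 0, -2, -2]

Derivation:
Element change: A[3] -5 -> -7, delta = -2
For k < 3: P[k] unchanged, delta_P[k] = 0
For k >= 3: P[k] shifts by exactly -2
Delta array: [0, 0, 0, -2, -2]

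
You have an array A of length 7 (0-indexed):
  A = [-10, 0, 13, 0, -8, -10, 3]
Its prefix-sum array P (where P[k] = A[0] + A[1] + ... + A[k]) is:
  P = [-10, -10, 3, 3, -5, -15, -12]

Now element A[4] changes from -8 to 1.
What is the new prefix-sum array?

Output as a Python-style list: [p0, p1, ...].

Change: A[4] -8 -> 1, delta = 9
P[k] for k < 4: unchanged (A[4] not included)
P[k] for k >= 4: shift by delta = 9
  P[0] = -10 + 0 = -10
  P[1] = -10 + 0 = -10
  P[2] = 3 + 0 = 3
  P[3] = 3 + 0 = 3
  P[4] = -5 + 9 = 4
  P[5] = -15 + 9 = -6
  P[6] = -12 + 9 = -3

Answer: [-10, -10, 3, 3, 4, -6, -3]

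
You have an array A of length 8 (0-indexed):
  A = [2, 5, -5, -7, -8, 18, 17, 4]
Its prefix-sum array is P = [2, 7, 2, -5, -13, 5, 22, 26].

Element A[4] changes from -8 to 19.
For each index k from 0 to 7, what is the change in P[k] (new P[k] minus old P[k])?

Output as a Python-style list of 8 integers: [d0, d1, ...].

Element change: A[4] -8 -> 19, delta = 27
For k < 4: P[k] unchanged, delta_P[k] = 0
For k >= 4: P[k] shifts by exactly 27
Delta array: [0, 0, 0, 0, 27, 27, 27, 27]

Answer: [0, 0, 0, 0, 27, 27, 27, 27]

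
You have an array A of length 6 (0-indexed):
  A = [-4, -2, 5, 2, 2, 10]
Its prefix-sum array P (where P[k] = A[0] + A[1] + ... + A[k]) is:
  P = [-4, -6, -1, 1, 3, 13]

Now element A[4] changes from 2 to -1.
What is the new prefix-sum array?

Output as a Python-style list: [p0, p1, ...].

Change: A[4] 2 -> -1, delta = -3
P[k] for k < 4: unchanged (A[4] not included)
P[k] for k >= 4: shift by delta = -3
  P[0] = -4 + 0 = -4
  P[1] = -6 + 0 = -6
  P[2] = -1 + 0 = -1
  P[3] = 1 + 0 = 1
  P[4] = 3 + -3 = 0
  P[5] = 13 + -3 = 10

Answer: [-4, -6, -1, 1, 0, 10]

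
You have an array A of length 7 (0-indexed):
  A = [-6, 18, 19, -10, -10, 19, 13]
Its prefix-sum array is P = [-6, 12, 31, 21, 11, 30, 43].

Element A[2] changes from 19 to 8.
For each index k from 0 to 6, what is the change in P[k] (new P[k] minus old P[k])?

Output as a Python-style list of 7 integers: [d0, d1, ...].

Answer: [0, 0, -11, -11, -11, -11, -11]

Derivation:
Element change: A[2] 19 -> 8, delta = -11
For k < 2: P[k] unchanged, delta_P[k] = 0
For k >= 2: P[k] shifts by exactly -11
Delta array: [0, 0, -11, -11, -11, -11, -11]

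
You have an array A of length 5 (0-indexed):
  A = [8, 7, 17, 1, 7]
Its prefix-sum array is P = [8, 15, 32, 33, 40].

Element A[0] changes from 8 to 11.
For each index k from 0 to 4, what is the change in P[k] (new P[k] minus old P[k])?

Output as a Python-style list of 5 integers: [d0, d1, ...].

Answer: [3, 3, 3, 3, 3]

Derivation:
Element change: A[0] 8 -> 11, delta = 3
For k < 0: P[k] unchanged, delta_P[k] = 0
For k >= 0: P[k] shifts by exactly 3
Delta array: [3, 3, 3, 3, 3]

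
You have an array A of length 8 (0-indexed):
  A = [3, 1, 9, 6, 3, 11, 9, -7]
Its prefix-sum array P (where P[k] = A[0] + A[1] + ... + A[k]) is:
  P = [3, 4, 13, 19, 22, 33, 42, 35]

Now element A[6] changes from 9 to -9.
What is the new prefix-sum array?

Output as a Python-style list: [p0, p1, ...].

Change: A[6] 9 -> -9, delta = -18
P[k] for k < 6: unchanged (A[6] not included)
P[k] for k >= 6: shift by delta = -18
  P[0] = 3 + 0 = 3
  P[1] = 4 + 0 = 4
  P[2] = 13 + 0 = 13
  P[3] = 19 + 0 = 19
  P[4] = 22 + 0 = 22
  P[5] = 33 + 0 = 33
  P[6] = 42 + -18 = 24
  P[7] = 35 + -18 = 17

Answer: [3, 4, 13, 19, 22, 33, 24, 17]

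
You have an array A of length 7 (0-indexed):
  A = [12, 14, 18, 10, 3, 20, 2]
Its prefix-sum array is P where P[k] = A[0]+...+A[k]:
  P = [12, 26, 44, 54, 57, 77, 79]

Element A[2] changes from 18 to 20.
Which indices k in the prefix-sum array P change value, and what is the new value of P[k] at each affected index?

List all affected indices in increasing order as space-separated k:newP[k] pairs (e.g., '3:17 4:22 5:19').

P[k] = A[0] + ... + A[k]
P[k] includes A[2] iff k >= 2
Affected indices: 2, 3, ..., 6; delta = 2
  P[2]: 44 + 2 = 46
  P[3]: 54 + 2 = 56
  P[4]: 57 + 2 = 59
  P[5]: 77 + 2 = 79
  P[6]: 79 + 2 = 81

Answer: 2:46 3:56 4:59 5:79 6:81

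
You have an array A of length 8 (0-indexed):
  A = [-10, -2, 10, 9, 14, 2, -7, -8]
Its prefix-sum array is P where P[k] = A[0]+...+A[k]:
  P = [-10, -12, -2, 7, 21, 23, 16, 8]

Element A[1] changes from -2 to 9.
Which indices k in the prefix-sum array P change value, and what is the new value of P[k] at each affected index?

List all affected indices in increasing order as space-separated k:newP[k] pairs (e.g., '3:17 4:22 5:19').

Answer: 1:-1 2:9 3:18 4:32 5:34 6:27 7:19

Derivation:
P[k] = A[0] + ... + A[k]
P[k] includes A[1] iff k >= 1
Affected indices: 1, 2, ..., 7; delta = 11
  P[1]: -12 + 11 = -1
  P[2]: -2 + 11 = 9
  P[3]: 7 + 11 = 18
  P[4]: 21 + 11 = 32
  P[5]: 23 + 11 = 34
  P[6]: 16 + 11 = 27
  P[7]: 8 + 11 = 19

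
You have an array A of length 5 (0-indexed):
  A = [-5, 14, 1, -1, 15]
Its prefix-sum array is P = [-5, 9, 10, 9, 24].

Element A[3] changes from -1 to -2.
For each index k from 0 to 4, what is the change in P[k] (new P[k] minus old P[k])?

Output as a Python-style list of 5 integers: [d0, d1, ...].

Element change: A[3] -1 -> -2, delta = -1
For k < 3: P[k] unchanged, delta_P[k] = 0
For k >= 3: P[k] shifts by exactly -1
Delta array: [0, 0, 0, -1, -1]

Answer: [0, 0, 0, -1, -1]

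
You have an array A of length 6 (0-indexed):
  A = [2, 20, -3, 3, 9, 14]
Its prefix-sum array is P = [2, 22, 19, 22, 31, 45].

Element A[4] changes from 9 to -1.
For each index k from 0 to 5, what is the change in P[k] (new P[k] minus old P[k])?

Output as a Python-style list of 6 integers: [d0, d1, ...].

Element change: A[4] 9 -> -1, delta = -10
For k < 4: P[k] unchanged, delta_P[k] = 0
For k >= 4: P[k] shifts by exactly -10
Delta array: [0, 0, 0, 0, -10, -10]

Answer: [0, 0, 0, 0, -10, -10]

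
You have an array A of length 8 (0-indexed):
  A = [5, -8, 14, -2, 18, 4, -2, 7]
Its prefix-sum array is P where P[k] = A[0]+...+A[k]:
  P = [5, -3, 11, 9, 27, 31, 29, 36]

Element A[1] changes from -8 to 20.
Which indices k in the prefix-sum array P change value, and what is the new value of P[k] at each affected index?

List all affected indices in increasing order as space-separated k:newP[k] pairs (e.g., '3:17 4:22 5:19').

Answer: 1:25 2:39 3:37 4:55 5:59 6:57 7:64

Derivation:
P[k] = A[0] + ... + A[k]
P[k] includes A[1] iff k >= 1
Affected indices: 1, 2, ..., 7; delta = 28
  P[1]: -3 + 28 = 25
  P[2]: 11 + 28 = 39
  P[3]: 9 + 28 = 37
  P[4]: 27 + 28 = 55
  P[5]: 31 + 28 = 59
  P[6]: 29 + 28 = 57
  P[7]: 36 + 28 = 64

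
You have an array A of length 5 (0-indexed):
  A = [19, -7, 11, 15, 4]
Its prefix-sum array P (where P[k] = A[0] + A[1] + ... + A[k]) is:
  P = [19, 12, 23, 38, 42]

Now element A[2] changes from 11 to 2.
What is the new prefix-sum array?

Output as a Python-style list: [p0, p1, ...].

Change: A[2] 11 -> 2, delta = -9
P[k] for k < 2: unchanged (A[2] not included)
P[k] for k >= 2: shift by delta = -9
  P[0] = 19 + 0 = 19
  P[1] = 12 + 0 = 12
  P[2] = 23 + -9 = 14
  P[3] = 38 + -9 = 29
  P[4] = 42 + -9 = 33

Answer: [19, 12, 14, 29, 33]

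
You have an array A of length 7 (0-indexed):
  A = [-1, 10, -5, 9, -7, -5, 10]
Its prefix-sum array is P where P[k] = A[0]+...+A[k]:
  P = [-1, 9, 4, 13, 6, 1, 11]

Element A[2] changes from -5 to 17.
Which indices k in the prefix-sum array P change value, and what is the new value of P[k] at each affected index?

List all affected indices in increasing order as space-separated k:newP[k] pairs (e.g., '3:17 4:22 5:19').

P[k] = A[0] + ... + A[k]
P[k] includes A[2] iff k >= 2
Affected indices: 2, 3, ..., 6; delta = 22
  P[2]: 4 + 22 = 26
  P[3]: 13 + 22 = 35
  P[4]: 6 + 22 = 28
  P[5]: 1 + 22 = 23
  P[6]: 11 + 22 = 33

Answer: 2:26 3:35 4:28 5:23 6:33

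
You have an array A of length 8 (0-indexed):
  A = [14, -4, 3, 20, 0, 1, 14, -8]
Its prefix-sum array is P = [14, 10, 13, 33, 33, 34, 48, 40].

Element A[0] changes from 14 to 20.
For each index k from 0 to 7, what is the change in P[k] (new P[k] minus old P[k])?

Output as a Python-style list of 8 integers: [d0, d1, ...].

Answer: [6, 6, 6, 6, 6, 6, 6, 6]

Derivation:
Element change: A[0] 14 -> 20, delta = 6
For k < 0: P[k] unchanged, delta_P[k] = 0
For k >= 0: P[k] shifts by exactly 6
Delta array: [6, 6, 6, 6, 6, 6, 6, 6]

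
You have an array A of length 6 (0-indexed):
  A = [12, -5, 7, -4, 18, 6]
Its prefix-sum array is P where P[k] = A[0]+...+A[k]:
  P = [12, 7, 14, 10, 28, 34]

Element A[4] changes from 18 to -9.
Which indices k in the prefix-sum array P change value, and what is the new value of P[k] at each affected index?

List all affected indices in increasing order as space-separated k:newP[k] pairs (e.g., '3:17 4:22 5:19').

Answer: 4:1 5:7

Derivation:
P[k] = A[0] + ... + A[k]
P[k] includes A[4] iff k >= 4
Affected indices: 4, 5, ..., 5; delta = -27
  P[4]: 28 + -27 = 1
  P[5]: 34 + -27 = 7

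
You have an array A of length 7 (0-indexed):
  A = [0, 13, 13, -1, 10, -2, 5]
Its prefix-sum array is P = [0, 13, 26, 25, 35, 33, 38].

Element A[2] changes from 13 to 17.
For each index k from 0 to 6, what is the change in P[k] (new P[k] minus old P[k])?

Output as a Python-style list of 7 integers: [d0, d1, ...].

Element change: A[2] 13 -> 17, delta = 4
For k < 2: P[k] unchanged, delta_P[k] = 0
For k >= 2: P[k] shifts by exactly 4
Delta array: [0, 0, 4, 4, 4, 4, 4]

Answer: [0, 0, 4, 4, 4, 4, 4]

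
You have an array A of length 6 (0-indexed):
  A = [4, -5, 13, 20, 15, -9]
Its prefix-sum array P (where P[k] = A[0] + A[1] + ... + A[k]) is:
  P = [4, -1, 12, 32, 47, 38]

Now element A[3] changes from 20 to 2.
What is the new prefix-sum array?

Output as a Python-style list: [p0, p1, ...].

Answer: [4, -1, 12, 14, 29, 20]

Derivation:
Change: A[3] 20 -> 2, delta = -18
P[k] for k < 3: unchanged (A[3] not included)
P[k] for k >= 3: shift by delta = -18
  P[0] = 4 + 0 = 4
  P[1] = -1 + 0 = -1
  P[2] = 12 + 0 = 12
  P[3] = 32 + -18 = 14
  P[4] = 47 + -18 = 29
  P[5] = 38 + -18 = 20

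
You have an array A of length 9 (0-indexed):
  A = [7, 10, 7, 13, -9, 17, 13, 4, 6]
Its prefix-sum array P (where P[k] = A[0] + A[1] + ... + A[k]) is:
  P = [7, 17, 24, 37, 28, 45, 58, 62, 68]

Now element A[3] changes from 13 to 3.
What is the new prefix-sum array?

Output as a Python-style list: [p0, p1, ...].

Answer: [7, 17, 24, 27, 18, 35, 48, 52, 58]

Derivation:
Change: A[3] 13 -> 3, delta = -10
P[k] for k < 3: unchanged (A[3] not included)
P[k] for k >= 3: shift by delta = -10
  P[0] = 7 + 0 = 7
  P[1] = 17 + 0 = 17
  P[2] = 24 + 0 = 24
  P[3] = 37 + -10 = 27
  P[4] = 28 + -10 = 18
  P[5] = 45 + -10 = 35
  P[6] = 58 + -10 = 48
  P[7] = 62 + -10 = 52
  P[8] = 68 + -10 = 58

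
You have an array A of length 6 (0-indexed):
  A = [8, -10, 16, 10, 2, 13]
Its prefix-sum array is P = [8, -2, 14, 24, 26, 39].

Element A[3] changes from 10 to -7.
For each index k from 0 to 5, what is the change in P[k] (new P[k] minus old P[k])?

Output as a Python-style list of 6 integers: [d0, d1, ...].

Answer: [0, 0, 0, -17, -17, -17]

Derivation:
Element change: A[3] 10 -> -7, delta = -17
For k < 3: P[k] unchanged, delta_P[k] = 0
For k >= 3: P[k] shifts by exactly -17
Delta array: [0, 0, 0, -17, -17, -17]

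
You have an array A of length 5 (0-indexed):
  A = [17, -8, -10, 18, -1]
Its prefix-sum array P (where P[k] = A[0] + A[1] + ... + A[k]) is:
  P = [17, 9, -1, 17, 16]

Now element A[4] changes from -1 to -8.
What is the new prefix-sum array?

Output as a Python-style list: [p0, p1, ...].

Change: A[4] -1 -> -8, delta = -7
P[k] for k < 4: unchanged (A[4] not included)
P[k] for k >= 4: shift by delta = -7
  P[0] = 17 + 0 = 17
  P[1] = 9 + 0 = 9
  P[2] = -1 + 0 = -1
  P[3] = 17 + 0 = 17
  P[4] = 16 + -7 = 9

Answer: [17, 9, -1, 17, 9]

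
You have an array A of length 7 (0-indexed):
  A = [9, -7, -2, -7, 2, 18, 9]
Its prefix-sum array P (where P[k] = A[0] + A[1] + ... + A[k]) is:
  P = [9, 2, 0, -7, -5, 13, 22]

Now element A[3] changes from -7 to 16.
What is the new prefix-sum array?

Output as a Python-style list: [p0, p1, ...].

Answer: [9, 2, 0, 16, 18, 36, 45]

Derivation:
Change: A[3] -7 -> 16, delta = 23
P[k] for k < 3: unchanged (A[3] not included)
P[k] for k >= 3: shift by delta = 23
  P[0] = 9 + 0 = 9
  P[1] = 2 + 0 = 2
  P[2] = 0 + 0 = 0
  P[3] = -7 + 23 = 16
  P[4] = -5 + 23 = 18
  P[5] = 13 + 23 = 36
  P[6] = 22 + 23 = 45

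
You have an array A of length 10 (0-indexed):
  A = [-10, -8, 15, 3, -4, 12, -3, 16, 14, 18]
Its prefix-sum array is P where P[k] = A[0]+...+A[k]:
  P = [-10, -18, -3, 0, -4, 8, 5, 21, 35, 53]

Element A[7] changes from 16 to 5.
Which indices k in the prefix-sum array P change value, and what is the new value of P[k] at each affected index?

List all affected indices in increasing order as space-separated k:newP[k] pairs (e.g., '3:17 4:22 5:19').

P[k] = A[0] + ... + A[k]
P[k] includes A[7] iff k >= 7
Affected indices: 7, 8, ..., 9; delta = -11
  P[7]: 21 + -11 = 10
  P[8]: 35 + -11 = 24
  P[9]: 53 + -11 = 42

Answer: 7:10 8:24 9:42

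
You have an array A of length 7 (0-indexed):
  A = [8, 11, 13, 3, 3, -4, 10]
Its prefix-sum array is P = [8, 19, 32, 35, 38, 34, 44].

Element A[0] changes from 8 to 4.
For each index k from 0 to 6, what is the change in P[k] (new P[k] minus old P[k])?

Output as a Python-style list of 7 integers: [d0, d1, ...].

Element change: A[0] 8 -> 4, delta = -4
For k < 0: P[k] unchanged, delta_P[k] = 0
For k >= 0: P[k] shifts by exactly -4
Delta array: [-4, -4, -4, -4, -4, -4, -4]

Answer: [-4, -4, -4, -4, -4, -4, -4]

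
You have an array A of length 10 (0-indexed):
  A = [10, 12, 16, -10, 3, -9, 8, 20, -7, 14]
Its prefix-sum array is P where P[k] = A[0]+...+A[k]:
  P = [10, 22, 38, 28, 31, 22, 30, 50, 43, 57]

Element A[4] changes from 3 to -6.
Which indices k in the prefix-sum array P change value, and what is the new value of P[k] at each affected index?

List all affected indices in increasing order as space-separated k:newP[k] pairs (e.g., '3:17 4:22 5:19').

P[k] = A[0] + ... + A[k]
P[k] includes A[4] iff k >= 4
Affected indices: 4, 5, ..., 9; delta = -9
  P[4]: 31 + -9 = 22
  P[5]: 22 + -9 = 13
  P[6]: 30 + -9 = 21
  P[7]: 50 + -9 = 41
  P[8]: 43 + -9 = 34
  P[9]: 57 + -9 = 48

Answer: 4:22 5:13 6:21 7:41 8:34 9:48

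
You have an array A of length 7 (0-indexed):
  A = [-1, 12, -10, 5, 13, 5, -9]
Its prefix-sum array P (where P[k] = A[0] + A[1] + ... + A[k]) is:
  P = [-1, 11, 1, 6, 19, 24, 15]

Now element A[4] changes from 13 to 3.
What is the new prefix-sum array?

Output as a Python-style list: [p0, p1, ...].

Change: A[4] 13 -> 3, delta = -10
P[k] for k < 4: unchanged (A[4] not included)
P[k] for k >= 4: shift by delta = -10
  P[0] = -1 + 0 = -1
  P[1] = 11 + 0 = 11
  P[2] = 1 + 0 = 1
  P[3] = 6 + 0 = 6
  P[4] = 19 + -10 = 9
  P[5] = 24 + -10 = 14
  P[6] = 15 + -10 = 5

Answer: [-1, 11, 1, 6, 9, 14, 5]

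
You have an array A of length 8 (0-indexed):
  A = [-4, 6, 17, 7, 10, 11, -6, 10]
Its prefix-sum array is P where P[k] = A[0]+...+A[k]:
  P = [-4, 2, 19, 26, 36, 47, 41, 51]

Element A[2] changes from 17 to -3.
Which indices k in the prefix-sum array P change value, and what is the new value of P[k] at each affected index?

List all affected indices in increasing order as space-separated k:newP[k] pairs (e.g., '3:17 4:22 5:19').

Answer: 2:-1 3:6 4:16 5:27 6:21 7:31

Derivation:
P[k] = A[0] + ... + A[k]
P[k] includes A[2] iff k >= 2
Affected indices: 2, 3, ..., 7; delta = -20
  P[2]: 19 + -20 = -1
  P[3]: 26 + -20 = 6
  P[4]: 36 + -20 = 16
  P[5]: 47 + -20 = 27
  P[6]: 41 + -20 = 21
  P[7]: 51 + -20 = 31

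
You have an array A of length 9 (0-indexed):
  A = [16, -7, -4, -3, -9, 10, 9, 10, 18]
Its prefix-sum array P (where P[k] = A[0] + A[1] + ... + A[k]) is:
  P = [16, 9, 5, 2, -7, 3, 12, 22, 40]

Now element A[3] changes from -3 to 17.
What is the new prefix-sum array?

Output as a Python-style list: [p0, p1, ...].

Change: A[3] -3 -> 17, delta = 20
P[k] for k < 3: unchanged (A[3] not included)
P[k] for k >= 3: shift by delta = 20
  P[0] = 16 + 0 = 16
  P[1] = 9 + 0 = 9
  P[2] = 5 + 0 = 5
  P[3] = 2 + 20 = 22
  P[4] = -7 + 20 = 13
  P[5] = 3 + 20 = 23
  P[6] = 12 + 20 = 32
  P[7] = 22 + 20 = 42
  P[8] = 40 + 20 = 60

Answer: [16, 9, 5, 22, 13, 23, 32, 42, 60]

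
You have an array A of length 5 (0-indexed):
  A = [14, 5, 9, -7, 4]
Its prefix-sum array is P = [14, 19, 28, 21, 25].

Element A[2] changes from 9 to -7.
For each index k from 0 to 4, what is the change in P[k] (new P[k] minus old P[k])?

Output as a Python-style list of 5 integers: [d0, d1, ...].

Element change: A[2] 9 -> -7, delta = -16
For k < 2: P[k] unchanged, delta_P[k] = 0
For k >= 2: P[k] shifts by exactly -16
Delta array: [0, 0, -16, -16, -16]

Answer: [0, 0, -16, -16, -16]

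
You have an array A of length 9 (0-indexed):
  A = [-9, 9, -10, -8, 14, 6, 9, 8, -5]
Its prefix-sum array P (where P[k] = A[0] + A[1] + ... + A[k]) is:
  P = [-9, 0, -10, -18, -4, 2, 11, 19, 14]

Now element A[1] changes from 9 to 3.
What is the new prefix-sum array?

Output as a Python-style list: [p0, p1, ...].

Change: A[1] 9 -> 3, delta = -6
P[k] for k < 1: unchanged (A[1] not included)
P[k] for k >= 1: shift by delta = -6
  P[0] = -9 + 0 = -9
  P[1] = 0 + -6 = -6
  P[2] = -10 + -6 = -16
  P[3] = -18 + -6 = -24
  P[4] = -4 + -6 = -10
  P[5] = 2 + -6 = -4
  P[6] = 11 + -6 = 5
  P[7] = 19 + -6 = 13
  P[8] = 14 + -6 = 8

Answer: [-9, -6, -16, -24, -10, -4, 5, 13, 8]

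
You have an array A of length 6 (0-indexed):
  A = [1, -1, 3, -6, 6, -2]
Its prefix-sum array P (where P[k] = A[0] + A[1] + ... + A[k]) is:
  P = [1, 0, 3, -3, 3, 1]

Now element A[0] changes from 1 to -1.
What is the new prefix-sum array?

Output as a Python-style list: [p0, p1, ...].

Answer: [-1, -2, 1, -5, 1, -1]

Derivation:
Change: A[0] 1 -> -1, delta = -2
P[k] for k < 0: unchanged (A[0] not included)
P[k] for k >= 0: shift by delta = -2
  P[0] = 1 + -2 = -1
  P[1] = 0 + -2 = -2
  P[2] = 3 + -2 = 1
  P[3] = -3 + -2 = -5
  P[4] = 3 + -2 = 1
  P[5] = 1 + -2 = -1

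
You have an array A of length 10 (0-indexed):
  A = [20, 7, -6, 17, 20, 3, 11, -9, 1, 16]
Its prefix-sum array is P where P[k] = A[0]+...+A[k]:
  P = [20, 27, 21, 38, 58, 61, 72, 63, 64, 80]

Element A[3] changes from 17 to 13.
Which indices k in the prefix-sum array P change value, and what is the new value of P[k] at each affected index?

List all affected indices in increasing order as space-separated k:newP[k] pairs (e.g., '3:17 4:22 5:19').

Answer: 3:34 4:54 5:57 6:68 7:59 8:60 9:76

Derivation:
P[k] = A[0] + ... + A[k]
P[k] includes A[3] iff k >= 3
Affected indices: 3, 4, ..., 9; delta = -4
  P[3]: 38 + -4 = 34
  P[4]: 58 + -4 = 54
  P[5]: 61 + -4 = 57
  P[6]: 72 + -4 = 68
  P[7]: 63 + -4 = 59
  P[8]: 64 + -4 = 60
  P[9]: 80 + -4 = 76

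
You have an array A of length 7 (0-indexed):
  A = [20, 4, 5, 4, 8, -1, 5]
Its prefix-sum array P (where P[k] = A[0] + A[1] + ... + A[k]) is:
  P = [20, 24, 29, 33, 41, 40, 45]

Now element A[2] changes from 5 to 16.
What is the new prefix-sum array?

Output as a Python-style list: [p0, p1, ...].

Change: A[2] 5 -> 16, delta = 11
P[k] for k < 2: unchanged (A[2] not included)
P[k] for k >= 2: shift by delta = 11
  P[0] = 20 + 0 = 20
  P[1] = 24 + 0 = 24
  P[2] = 29 + 11 = 40
  P[3] = 33 + 11 = 44
  P[4] = 41 + 11 = 52
  P[5] = 40 + 11 = 51
  P[6] = 45 + 11 = 56

Answer: [20, 24, 40, 44, 52, 51, 56]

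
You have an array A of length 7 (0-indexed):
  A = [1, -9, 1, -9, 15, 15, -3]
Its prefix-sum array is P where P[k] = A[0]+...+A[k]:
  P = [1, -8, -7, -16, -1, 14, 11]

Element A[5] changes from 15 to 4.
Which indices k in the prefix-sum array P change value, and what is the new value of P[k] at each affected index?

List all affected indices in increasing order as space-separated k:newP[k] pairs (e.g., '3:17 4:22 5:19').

Answer: 5:3 6:0

Derivation:
P[k] = A[0] + ... + A[k]
P[k] includes A[5] iff k >= 5
Affected indices: 5, 6, ..., 6; delta = -11
  P[5]: 14 + -11 = 3
  P[6]: 11 + -11 = 0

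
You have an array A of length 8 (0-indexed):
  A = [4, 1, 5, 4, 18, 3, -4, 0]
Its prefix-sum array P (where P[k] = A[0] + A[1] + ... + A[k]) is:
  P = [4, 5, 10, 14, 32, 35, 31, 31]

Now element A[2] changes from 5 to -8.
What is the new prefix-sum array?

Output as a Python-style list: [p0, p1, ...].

Answer: [4, 5, -3, 1, 19, 22, 18, 18]

Derivation:
Change: A[2] 5 -> -8, delta = -13
P[k] for k < 2: unchanged (A[2] not included)
P[k] for k >= 2: shift by delta = -13
  P[0] = 4 + 0 = 4
  P[1] = 5 + 0 = 5
  P[2] = 10 + -13 = -3
  P[3] = 14 + -13 = 1
  P[4] = 32 + -13 = 19
  P[5] = 35 + -13 = 22
  P[6] = 31 + -13 = 18
  P[7] = 31 + -13 = 18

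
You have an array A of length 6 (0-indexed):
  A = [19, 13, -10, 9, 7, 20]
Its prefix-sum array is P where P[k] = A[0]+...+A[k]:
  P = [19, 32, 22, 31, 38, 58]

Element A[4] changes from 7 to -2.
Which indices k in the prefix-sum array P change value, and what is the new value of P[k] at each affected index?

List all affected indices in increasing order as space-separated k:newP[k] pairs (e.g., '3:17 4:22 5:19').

P[k] = A[0] + ... + A[k]
P[k] includes A[4] iff k >= 4
Affected indices: 4, 5, ..., 5; delta = -9
  P[4]: 38 + -9 = 29
  P[5]: 58 + -9 = 49

Answer: 4:29 5:49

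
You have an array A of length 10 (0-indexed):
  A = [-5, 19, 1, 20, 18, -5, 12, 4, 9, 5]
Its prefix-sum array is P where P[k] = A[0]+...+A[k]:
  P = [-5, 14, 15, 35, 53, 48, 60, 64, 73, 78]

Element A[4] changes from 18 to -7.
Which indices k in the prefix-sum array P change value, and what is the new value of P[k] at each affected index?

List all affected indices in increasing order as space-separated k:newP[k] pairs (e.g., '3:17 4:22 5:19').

P[k] = A[0] + ... + A[k]
P[k] includes A[4] iff k >= 4
Affected indices: 4, 5, ..., 9; delta = -25
  P[4]: 53 + -25 = 28
  P[5]: 48 + -25 = 23
  P[6]: 60 + -25 = 35
  P[7]: 64 + -25 = 39
  P[8]: 73 + -25 = 48
  P[9]: 78 + -25 = 53

Answer: 4:28 5:23 6:35 7:39 8:48 9:53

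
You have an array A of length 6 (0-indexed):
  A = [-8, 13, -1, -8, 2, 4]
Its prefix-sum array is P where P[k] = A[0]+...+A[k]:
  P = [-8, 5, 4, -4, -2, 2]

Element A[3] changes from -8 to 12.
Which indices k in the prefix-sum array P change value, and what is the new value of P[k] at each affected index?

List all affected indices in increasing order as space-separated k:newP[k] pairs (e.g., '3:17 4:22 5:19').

P[k] = A[0] + ... + A[k]
P[k] includes A[3] iff k >= 3
Affected indices: 3, 4, ..., 5; delta = 20
  P[3]: -4 + 20 = 16
  P[4]: -2 + 20 = 18
  P[5]: 2 + 20 = 22

Answer: 3:16 4:18 5:22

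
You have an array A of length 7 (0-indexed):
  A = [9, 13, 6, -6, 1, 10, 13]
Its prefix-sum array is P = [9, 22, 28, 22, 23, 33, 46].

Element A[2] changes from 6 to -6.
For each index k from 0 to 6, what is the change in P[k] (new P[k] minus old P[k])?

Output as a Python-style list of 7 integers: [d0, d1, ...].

Element change: A[2] 6 -> -6, delta = -12
For k < 2: P[k] unchanged, delta_P[k] = 0
For k >= 2: P[k] shifts by exactly -12
Delta array: [0, 0, -12, -12, -12, -12, -12]

Answer: [0, 0, -12, -12, -12, -12, -12]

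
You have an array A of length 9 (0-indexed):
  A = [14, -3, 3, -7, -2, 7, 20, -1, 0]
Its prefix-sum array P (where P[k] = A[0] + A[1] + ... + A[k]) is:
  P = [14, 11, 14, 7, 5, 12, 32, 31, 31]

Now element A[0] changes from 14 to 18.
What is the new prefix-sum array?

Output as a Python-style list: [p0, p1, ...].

Change: A[0] 14 -> 18, delta = 4
P[k] for k < 0: unchanged (A[0] not included)
P[k] for k >= 0: shift by delta = 4
  P[0] = 14 + 4 = 18
  P[1] = 11 + 4 = 15
  P[2] = 14 + 4 = 18
  P[3] = 7 + 4 = 11
  P[4] = 5 + 4 = 9
  P[5] = 12 + 4 = 16
  P[6] = 32 + 4 = 36
  P[7] = 31 + 4 = 35
  P[8] = 31 + 4 = 35

Answer: [18, 15, 18, 11, 9, 16, 36, 35, 35]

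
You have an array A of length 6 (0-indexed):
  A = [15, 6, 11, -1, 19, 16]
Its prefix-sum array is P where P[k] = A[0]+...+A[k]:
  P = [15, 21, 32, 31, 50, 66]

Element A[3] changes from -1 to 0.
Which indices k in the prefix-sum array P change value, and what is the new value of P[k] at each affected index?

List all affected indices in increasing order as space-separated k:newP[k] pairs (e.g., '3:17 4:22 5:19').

Answer: 3:32 4:51 5:67

Derivation:
P[k] = A[0] + ... + A[k]
P[k] includes A[3] iff k >= 3
Affected indices: 3, 4, ..., 5; delta = 1
  P[3]: 31 + 1 = 32
  P[4]: 50 + 1 = 51
  P[5]: 66 + 1 = 67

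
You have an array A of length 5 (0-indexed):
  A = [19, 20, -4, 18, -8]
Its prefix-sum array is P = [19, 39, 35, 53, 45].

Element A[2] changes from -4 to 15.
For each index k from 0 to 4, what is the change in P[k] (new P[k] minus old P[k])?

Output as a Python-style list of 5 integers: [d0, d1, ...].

Answer: [0, 0, 19, 19, 19]

Derivation:
Element change: A[2] -4 -> 15, delta = 19
For k < 2: P[k] unchanged, delta_P[k] = 0
For k >= 2: P[k] shifts by exactly 19
Delta array: [0, 0, 19, 19, 19]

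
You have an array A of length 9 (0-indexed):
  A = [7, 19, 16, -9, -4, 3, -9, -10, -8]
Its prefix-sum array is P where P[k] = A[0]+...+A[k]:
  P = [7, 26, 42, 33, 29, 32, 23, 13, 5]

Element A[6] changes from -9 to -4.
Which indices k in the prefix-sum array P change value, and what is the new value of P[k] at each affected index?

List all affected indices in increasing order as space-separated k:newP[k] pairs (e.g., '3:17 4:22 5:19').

Answer: 6:28 7:18 8:10

Derivation:
P[k] = A[0] + ... + A[k]
P[k] includes A[6] iff k >= 6
Affected indices: 6, 7, ..., 8; delta = 5
  P[6]: 23 + 5 = 28
  P[7]: 13 + 5 = 18
  P[8]: 5 + 5 = 10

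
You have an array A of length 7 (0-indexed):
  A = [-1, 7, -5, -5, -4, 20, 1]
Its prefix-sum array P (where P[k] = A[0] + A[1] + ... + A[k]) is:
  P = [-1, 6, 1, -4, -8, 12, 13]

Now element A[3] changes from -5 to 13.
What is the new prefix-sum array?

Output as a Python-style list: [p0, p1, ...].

Change: A[3] -5 -> 13, delta = 18
P[k] for k < 3: unchanged (A[3] not included)
P[k] for k >= 3: shift by delta = 18
  P[0] = -1 + 0 = -1
  P[1] = 6 + 0 = 6
  P[2] = 1 + 0 = 1
  P[3] = -4 + 18 = 14
  P[4] = -8 + 18 = 10
  P[5] = 12 + 18 = 30
  P[6] = 13 + 18 = 31

Answer: [-1, 6, 1, 14, 10, 30, 31]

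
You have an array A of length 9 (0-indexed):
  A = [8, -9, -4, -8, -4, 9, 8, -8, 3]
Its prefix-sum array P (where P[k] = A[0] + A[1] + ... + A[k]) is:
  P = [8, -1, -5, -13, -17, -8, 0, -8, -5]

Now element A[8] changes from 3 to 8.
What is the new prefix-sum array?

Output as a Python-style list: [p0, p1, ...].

Answer: [8, -1, -5, -13, -17, -8, 0, -8, 0]

Derivation:
Change: A[8] 3 -> 8, delta = 5
P[k] for k < 8: unchanged (A[8] not included)
P[k] for k >= 8: shift by delta = 5
  P[0] = 8 + 0 = 8
  P[1] = -1 + 0 = -1
  P[2] = -5 + 0 = -5
  P[3] = -13 + 0 = -13
  P[4] = -17 + 0 = -17
  P[5] = -8 + 0 = -8
  P[6] = 0 + 0 = 0
  P[7] = -8 + 0 = -8
  P[8] = -5 + 5 = 0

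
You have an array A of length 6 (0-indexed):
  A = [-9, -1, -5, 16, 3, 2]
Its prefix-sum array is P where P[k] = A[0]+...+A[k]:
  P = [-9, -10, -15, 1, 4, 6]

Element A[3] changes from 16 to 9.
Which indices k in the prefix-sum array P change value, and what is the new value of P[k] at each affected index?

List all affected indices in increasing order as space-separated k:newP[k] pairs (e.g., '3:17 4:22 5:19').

Answer: 3:-6 4:-3 5:-1

Derivation:
P[k] = A[0] + ... + A[k]
P[k] includes A[3] iff k >= 3
Affected indices: 3, 4, ..., 5; delta = -7
  P[3]: 1 + -7 = -6
  P[4]: 4 + -7 = -3
  P[5]: 6 + -7 = -1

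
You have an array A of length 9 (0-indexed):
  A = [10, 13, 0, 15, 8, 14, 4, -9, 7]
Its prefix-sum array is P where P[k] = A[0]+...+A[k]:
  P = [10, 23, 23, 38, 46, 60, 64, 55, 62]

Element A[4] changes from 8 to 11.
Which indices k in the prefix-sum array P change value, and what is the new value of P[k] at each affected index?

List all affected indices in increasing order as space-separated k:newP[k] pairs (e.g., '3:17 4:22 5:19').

P[k] = A[0] + ... + A[k]
P[k] includes A[4] iff k >= 4
Affected indices: 4, 5, ..., 8; delta = 3
  P[4]: 46 + 3 = 49
  P[5]: 60 + 3 = 63
  P[6]: 64 + 3 = 67
  P[7]: 55 + 3 = 58
  P[8]: 62 + 3 = 65

Answer: 4:49 5:63 6:67 7:58 8:65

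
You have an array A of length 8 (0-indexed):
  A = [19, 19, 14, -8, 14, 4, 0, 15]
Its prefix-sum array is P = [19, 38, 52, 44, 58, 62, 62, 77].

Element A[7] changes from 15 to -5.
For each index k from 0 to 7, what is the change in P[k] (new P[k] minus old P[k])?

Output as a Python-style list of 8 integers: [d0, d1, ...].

Element change: A[7] 15 -> -5, delta = -20
For k < 7: P[k] unchanged, delta_P[k] = 0
For k >= 7: P[k] shifts by exactly -20
Delta array: [0, 0, 0, 0, 0, 0, 0, -20]

Answer: [0, 0, 0, 0, 0, 0, 0, -20]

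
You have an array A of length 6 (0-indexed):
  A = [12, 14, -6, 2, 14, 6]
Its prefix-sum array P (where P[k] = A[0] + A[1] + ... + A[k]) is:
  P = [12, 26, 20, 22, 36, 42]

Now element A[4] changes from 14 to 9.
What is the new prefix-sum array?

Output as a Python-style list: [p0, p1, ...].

Change: A[4] 14 -> 9, delta = -5
P[k] for k < 4: unchanged (A[4] not included)
P[k] for k >= 4: shift by delta = -5
  P[0] = 12 + 0 = 12
  P[1] = 26 + 0 = 26
  P[2] = 20 + 0 = 20
  P[3] = 22 + 0 = 22
  P[4] = 36 + -5 = 31
  P[5] = 42 + -5 = 37

Answer: [12, 26, 20, 22, 31, 37]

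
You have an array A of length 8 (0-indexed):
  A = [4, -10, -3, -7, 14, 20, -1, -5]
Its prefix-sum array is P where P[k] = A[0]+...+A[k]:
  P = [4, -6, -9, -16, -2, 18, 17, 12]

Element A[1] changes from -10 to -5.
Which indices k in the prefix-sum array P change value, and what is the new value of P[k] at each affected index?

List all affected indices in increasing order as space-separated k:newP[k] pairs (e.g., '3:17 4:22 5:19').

P[k] = A[0] + ... + A[k]
P[k] includes A[1] iff k >= 1
Affected indices: 1, 2, ..., 7; delta = 5
  P[1]: -6 + 5 = -1
  P[2]: -9 + 5 = -4
  P[3]: -16 + 5 = -11
  P[4]: -2 + 5 = 3
  P[5]: 18 + 5 = 23
  P[6]: 17 + 5 = 22
  P[7]: 12 + 5 = 17

Answer: 1:-1 2:-4 3:-11 4:3 5:23 6:22 7:17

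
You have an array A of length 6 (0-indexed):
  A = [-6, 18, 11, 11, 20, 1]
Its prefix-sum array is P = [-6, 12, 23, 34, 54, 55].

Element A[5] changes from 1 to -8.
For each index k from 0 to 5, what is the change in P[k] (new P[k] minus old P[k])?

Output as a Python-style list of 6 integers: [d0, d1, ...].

Element change: A[5] 1 -> -8, delta = -9
For k < 5: P[k] unchanged, delta_P[k] = 0
For k >= 5: P[k] shifts by exactly -9
Delta array: [0, 0, 0, 0, 0, -9]

Answer: [0, 0, 0, 0, 0, -9]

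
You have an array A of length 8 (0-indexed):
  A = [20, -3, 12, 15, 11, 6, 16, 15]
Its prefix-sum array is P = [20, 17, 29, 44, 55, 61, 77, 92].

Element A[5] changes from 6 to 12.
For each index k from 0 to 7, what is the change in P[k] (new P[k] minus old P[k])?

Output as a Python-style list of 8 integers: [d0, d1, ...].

Element change: A[5] 6 -> 12, delta = 6
For k < 5: P[k] unchanged, delta_P[k] = 0
For k >= 5: P[k] shifts by exactly 6
Delta array: [0, 0, 0, 0, 0, 6, 6, 6]

Answer: [0, 0, 0, 0, 0, 6, 6, 6]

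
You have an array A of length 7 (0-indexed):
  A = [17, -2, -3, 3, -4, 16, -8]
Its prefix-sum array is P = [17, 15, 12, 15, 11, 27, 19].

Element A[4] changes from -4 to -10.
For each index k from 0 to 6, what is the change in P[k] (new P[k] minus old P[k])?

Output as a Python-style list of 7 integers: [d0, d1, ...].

Answer: [0, 0, 0, 0, -6, -6, -6]

Derivation:
Element change: A[4] -4 -> -10, delta = -6
For k < 4: P[k] unchanged, delta_P[k] = 0
For k >= 4: P[k] shifts by exactly -6
Delta array: [0, 0, 0, 0, -6, -6, -6]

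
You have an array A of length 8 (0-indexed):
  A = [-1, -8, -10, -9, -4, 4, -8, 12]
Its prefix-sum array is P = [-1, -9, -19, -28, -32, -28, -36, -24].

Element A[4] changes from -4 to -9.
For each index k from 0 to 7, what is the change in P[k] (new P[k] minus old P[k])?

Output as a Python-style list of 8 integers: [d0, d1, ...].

Element change: A[4] -4 -> -9, delta = -5
For k < 4: P[k] unchanged, delta_P[k] = 0
For k >= 4: P[k] shifts by exactly -5
Delta array: [0, 0, 0, 0, -5, -5, -5, -5]

Answer: [0, 0, 0, 0, -5, -5, -5, -5]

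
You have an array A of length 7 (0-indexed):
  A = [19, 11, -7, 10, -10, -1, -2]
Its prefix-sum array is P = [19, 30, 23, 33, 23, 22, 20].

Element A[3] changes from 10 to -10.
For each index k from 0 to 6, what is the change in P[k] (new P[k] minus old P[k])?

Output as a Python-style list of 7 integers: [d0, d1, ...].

Answer: [0, 0, 0, -20, -20, -20, -20]

Derivation:
Element change: A[3] 10 -> -10, delta = -20
For k < 3: P[k] unchanged, delta_P[k] = 0
For k >= 3: P[k] shifts by exactly -20
Delta array: [0, 0, 0, -20, -20, -20, -20]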